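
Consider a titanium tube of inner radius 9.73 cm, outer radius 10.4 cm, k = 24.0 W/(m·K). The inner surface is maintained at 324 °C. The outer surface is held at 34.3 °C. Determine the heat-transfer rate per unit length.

Q' = 6.56×10^5 W/m

Q' = 2πk·ΔT/ln(r₂/r₁) = 2π × 24.0 × 289.7 / ln(0.104/0.0973) = 6.56×10^5 W/m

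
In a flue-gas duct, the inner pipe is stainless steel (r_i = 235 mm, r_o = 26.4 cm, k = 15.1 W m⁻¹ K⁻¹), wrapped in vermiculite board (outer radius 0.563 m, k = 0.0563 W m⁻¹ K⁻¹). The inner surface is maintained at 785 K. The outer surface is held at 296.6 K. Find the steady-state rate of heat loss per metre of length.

Q' = 228 W/m

Resistance network (inner→outer):
  R'_stainless steel = ln(0.264/0.235)/(2πk) = 0.1164/(2π·15.1) = 0.001226 m·K/W
  R'_vermiculite board = ln(0.563/0.264)/(2πk) = 0.7573/(2π·0.0563) = 2.141 m·K/W
ΣR = 0.001226 + 2.141 = 2.142 m·K/W
Q' = ΔT/ΣR = (785 K − 296.6 K)/2.142 = 228 W/m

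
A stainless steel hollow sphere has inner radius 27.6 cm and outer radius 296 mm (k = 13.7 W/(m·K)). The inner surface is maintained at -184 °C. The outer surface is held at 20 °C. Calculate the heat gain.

Q = 143 kW

Q = 4πk·ΔT/(1/r₁ − 1/r₂) = 4π × 13.7 × 204 / (1/0.276 − 1/0.296) = 1.43×10^5 W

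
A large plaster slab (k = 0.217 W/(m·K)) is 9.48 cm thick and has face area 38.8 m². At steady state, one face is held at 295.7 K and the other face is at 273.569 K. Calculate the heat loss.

Q = kA·ΔT/L = 0.217 × 38.8 × |295.7 K − 273.569 K| / 0.0948 = 1970 W

Q = 1970 W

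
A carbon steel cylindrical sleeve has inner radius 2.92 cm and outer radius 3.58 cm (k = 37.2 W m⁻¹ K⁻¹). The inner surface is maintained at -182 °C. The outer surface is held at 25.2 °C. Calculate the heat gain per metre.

Q' = 2πk·ΔT/ln(r₂/r₁) = 2π × 37.2 × 207.2 / ln(0.0358/0.0292) = 2.38×10^5 W/m

Q' = 2.38×10^5 W/m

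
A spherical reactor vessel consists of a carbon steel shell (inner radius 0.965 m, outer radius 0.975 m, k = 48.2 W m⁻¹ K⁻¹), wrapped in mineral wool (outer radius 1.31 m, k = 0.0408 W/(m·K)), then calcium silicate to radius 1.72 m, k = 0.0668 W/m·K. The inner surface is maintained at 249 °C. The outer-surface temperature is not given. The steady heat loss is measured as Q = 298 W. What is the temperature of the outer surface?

T_out = 32.0 °C

Series resistances:
  R_carbon steel = (1/0.965 − 1/0.975)/(4πk) = 0.01063/(4π·48.2) = 1.755×10^-5 K/W
  R_mineral wool = (1/0.975 − 1/1.31)/(4πk) = 0.2623/(4π·0.0408) = 0.5116 K/W
  R_calcium silicate = (1/1.31 − 1/1.72)/(4πk) = 0.1820/(4π·0.0668) = 0.2168 K/W
ΣR = 0.7283 K/W
ΔT = Q·ΣR = 298 × 0.7283 = 217.0 K
Heat flows outward, so T_out = T_in − ΔT = 249 − 217.0 = 32.0 °C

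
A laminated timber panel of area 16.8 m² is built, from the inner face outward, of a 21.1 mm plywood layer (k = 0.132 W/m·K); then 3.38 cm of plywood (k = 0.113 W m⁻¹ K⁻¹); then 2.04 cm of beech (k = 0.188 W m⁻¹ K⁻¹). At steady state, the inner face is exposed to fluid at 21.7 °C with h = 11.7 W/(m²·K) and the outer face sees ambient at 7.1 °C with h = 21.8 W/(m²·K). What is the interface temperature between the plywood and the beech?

T = 10.3 °C

Series thermal resistances, inner to outer:
  R_conv,in = 1/(hA) = 1/(11.7·16.8) = 0.005088 K/W
  R_plywood = L/(kA) = 0.0211/(0.132·16.8) = 0.009515 K/W
  R_plywood = L/(kA) = 0.0338/(0.113·16.8) = 0.01780 K/W
  R_beech = L/(kA) = 0.0204/(0.188·16.8) = 0.006459 K/W
  R_conv,out = 1/(hA) = 1/(21.8·16.8) = 0.002730 K/W
ΣR = 0.005088 + 0.009515 + 0.01780 + 0.006459 + 0.002730 = 0.04159 K/W
Q = ΔT/ΣR = (21.7 °C − 7.1 °C)/0.04159 = 351.0 W
From the inner boundary to the plywood/beech interface, ΣR_partial = 0.03240 K/W.
T_interface = T_in − Q·ΣR_partial = 21.7 °C − (351.0)(0.03240) = 10.3 °C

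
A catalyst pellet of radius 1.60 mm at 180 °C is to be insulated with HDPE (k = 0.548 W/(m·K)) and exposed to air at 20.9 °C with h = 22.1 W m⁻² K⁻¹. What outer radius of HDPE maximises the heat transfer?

For a sphere, r_cr = 2k_ins/h = 2·0.548/22.1 = 0.0496 m = 4.96 cm

r_cr = 4.96 cm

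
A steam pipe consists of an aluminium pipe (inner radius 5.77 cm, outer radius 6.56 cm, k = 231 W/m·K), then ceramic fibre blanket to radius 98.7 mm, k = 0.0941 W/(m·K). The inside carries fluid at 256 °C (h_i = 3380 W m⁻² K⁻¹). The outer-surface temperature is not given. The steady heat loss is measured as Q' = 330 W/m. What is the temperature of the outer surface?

Sum the resistances:
  R'_conv,in = 1/(2πr h) = 1/(2π·0.0577·3380) = 8.161×10^-4 m·K/W
  R'_aluminium = ln(0.0656/0.0577)/(2πk) = 0.1283/(2π·231) = 8.841×10^-5 m·K/W
  R'_ceramic fibre blanket = ln(0.0987/0.0656)/(2πk) = 0.4085/(2π·0.0941) = 0.6909 m·K/W
ΣR = 0.6918 m·K/W
ΔT = Q'·ΣR = 330 × 0.6918 = 228.3 K
Heat flows outward, so T_out = T_in − ΔT = 256 − 228.3 = 27.7 °C

T_out = 27.7 °C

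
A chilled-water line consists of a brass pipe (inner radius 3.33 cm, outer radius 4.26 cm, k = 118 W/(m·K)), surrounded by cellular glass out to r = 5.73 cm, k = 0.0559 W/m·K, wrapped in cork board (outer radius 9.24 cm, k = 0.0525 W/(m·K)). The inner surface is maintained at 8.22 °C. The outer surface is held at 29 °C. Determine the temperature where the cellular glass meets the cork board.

T = 15.9 °C

Treat each layer as a resistance in series:
  R'_brass = ln(0.0426/0.0333)/(2πk) = 0.2463/(2π·118) = 3.322×10^-4 m·K/W
  R'_cellular glass = ln(0.0573/0.0426)/(2πk) = 0.2964/(2π·0.0559) = 0.8440 m·K/W
  R'_cork board = ln(0.0924/0.0573)/(2πk) = 0.4778/(2π·0.0525) = 1.449 m·K/W
ΣR = 3.322×10^-4 + 0.8440 + 1.449 = 2.293 m·K/W
Q' = ΔT/ΣR = (8.22 °C − 29 °C)/2.293 = -9.062 W/m
From the inner boundary to the cellular glass/cork board interface, ΣR_partial = 0.8443 m·K/W.
T_interface = T_in − Q'·ΣR_partial = 8.22 °C − (-9.062)(0.8443) = 15.9 °C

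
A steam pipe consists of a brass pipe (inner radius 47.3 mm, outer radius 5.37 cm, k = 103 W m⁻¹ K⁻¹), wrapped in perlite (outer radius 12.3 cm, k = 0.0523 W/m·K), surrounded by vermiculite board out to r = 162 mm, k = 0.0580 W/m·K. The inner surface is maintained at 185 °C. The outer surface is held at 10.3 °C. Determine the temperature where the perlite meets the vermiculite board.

Treat each layer as a resistance in series:
  R'_brass = ln(0.0537/0.0473)/(2πk) = 0.1269/(2π·103) = 1.961×10^-4 m·K/W
  R'_perlite = ln(0.123/0.0537)/(2πk) = 0.8288/(2π·0.0523) = 2.522 m·K/W
  R'_vermiculite board = ln(0.162/0.123)/(2πk) = 0.2754/(2π·0.0580) = 0.7557 m·K/W
ΣR = 1.961×10^-4 + 2.522 + 0.7557 = 3.278 m·K/W
Q' = ΔT/ΣR = (185 °C − 10.3 °C)/3.278 = 53.29 W/m
From the inner boundary to the perlite/vermiculite board interface, ΣR_partial = 2.522 m·K/W.
T_interface = T_in − Q'·ΣR_partial = 185 °C − (53.29)(2.522) = 50.6 °C

T = 50.6 °C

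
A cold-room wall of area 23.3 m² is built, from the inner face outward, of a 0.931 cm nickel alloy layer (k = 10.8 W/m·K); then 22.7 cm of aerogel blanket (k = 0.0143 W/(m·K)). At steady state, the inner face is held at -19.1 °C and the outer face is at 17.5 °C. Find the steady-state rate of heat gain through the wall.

Q = 53.7 W

Resistance network (inner→outer):
  R_nickel alloy = L/(kA) = 0.00931/(10.8·23.3) = 3.700×10^-5 K/W
  R_aerogel blanket = L/(kA) = 0.227/(0.0143·23.3) = 0.6813 K/W
ΣR = 3.700×10^-5 + 0.6813 = 0.6813 K/W
Q = ΔT/ΣR = (-19.1 °C − 17.5 °C)/0.6813 = -53.7 W
(Negative Q ⇒ heat flows inward; heat gain = 53.7 W.)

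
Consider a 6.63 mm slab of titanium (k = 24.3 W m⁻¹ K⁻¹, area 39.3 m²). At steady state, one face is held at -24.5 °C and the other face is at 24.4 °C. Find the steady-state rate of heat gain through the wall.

Q = 7.04×10^6 W

Q = kA·ΔT/L = 24.3 × 39.3 × |-24.5 °C − 24.4 °C| / 0.00663 = 7.04×10^6 W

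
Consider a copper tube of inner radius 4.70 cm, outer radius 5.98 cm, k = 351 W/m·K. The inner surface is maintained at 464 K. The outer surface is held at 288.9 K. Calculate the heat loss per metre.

Q' = 2πk·ΔT/ln(r₂/r₁) = 2π × 351 × 175.1 / ln(0.0598/0.0470) = 1.60×10^6 W/m

Q' = 1600 kW/m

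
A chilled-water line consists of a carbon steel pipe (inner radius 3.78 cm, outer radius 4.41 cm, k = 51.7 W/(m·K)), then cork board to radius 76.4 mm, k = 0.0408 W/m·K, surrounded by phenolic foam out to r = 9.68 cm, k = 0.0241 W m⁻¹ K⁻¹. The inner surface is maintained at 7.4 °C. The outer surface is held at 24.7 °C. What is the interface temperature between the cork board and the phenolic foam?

Resistance network (inner→outer):
  R'_carbon steel = ln(0.0441/0.0378)/(2πk) = 0.1542/(2π·51.7) = 4.745×10^-4 m·K/W
  R'_cork board = ln(0.0764/0.0441)/(2πk) = 0.5495/(2π·0.0408) = 2.144 m·K/W
  R'_phenolic foam = ln(0.0968/0.0764)/(2πk) = 0.2367/(2π·0.0241) = 1.563 m·K/W
ΣR = 4.745×10^-4 + 2.144 + 1.563 = 3.707 m·K/W
Q' = ΔT/ΣR = (7.4 °C − 24.7 °C)/3.707 = -4.667 W/m
From the inner boundary to the cork board/phenolic foam interface, ΣR_partial = 2.144 m·K/W.
T_interface = T_in − Q'·ΣR_partial = 7.4 °C − (-4.667)(2.144) = 17.4 °C

T = 17.4 °C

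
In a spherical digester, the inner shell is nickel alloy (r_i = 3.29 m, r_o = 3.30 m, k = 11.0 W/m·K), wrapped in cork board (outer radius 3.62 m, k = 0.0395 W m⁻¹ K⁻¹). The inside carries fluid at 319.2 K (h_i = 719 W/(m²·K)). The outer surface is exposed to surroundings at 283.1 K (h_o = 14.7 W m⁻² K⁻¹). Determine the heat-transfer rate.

Series thermal resistances, inner to outer:
  R_conv,in = 1/(4πr²h) = 1/(4π·3.29²·719) = 1.023×10^-5 K/W
  R_nickel alloy = (1/3.29 − 1/3.30)/(4πk) = 9.211×10^-4/(4π·11.0) = 6.663×10^-6 K/W
  R_cork board = (1/3.30 − 1/3.62)/(4πk) = 0.02679/(4π·0.0395) = 0.05397 K/W
  R_conv,out = 1/(4πr²h) = 1/(4π·3.62²·14.7) = 4.131×10^-4 K/W
ΣR = 1.023×10^-5 + 6.663×10^-6 + 0.05397 + 4.131×10^-4 = 0.05440 K/W
Q = ΔT/ΣR = (319.2 K − 283.1 K)/0.05440 = 664 W

Q = 664 W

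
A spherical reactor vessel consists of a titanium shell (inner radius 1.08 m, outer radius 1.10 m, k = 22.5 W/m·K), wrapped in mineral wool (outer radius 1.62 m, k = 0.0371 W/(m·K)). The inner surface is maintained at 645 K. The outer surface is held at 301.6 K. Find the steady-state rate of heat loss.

Q = 549 W

Treat each layer as a resistance in series:
  R_titanium = (1/1.08 − 1/1.10)/(4πk) = 0.01684/(4π·22.5) = 5.954×10^-5 K/W
  R_mineral wool = (1/1.10 − 1/1.62)/(4πk) = 0.2918/(4π·0.0371) = 0.6259 K/W
ΣR = 5.954×10^-5 + 0.6259 = 0.6260 K/W
Q = ΔT/ΣR = (645 K − 301.6 K)/0.6260 = 549 W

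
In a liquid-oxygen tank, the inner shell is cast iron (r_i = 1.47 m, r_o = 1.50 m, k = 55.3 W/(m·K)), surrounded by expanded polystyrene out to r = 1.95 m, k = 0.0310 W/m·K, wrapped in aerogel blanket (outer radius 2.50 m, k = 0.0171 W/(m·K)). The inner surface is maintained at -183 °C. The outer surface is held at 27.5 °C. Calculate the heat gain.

Series thermal resistances, inner to outer:
  R_cast iron = (1/1.47 − 1/1.50)/(4πk) = 0.01361/(4π·55.3) = 1.958×10^-5 K/W
  R_expanded polystyrene = (1/1.50 − 1/1.95)/(4πk) = 0.1538/(4π·0.0310) = 0.3949 K/W
  R_aerogel blanket = (1/1.95 − 1/2.50)/(4πk) = 0.1128/(4π·0.0171) = 0.5250 K/W
ΣR = 1.958×10^-5 + 0.3949 + 0.5250 = 0.9199 K/W
Q = ΔT/ΣR = (-183 °C − 27.5 °C)/0.9199 = -229 W
(Negative Q ⇒ heat flows inward; heat gain = 229 W.)

Q = 229 W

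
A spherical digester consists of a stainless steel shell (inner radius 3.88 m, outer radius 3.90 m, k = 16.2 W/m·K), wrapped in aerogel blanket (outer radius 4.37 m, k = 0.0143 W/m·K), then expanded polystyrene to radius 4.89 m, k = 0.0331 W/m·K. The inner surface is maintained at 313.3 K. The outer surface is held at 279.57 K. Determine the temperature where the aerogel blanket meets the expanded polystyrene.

T = 288.9 K

Treat each layer as a resistance in series:
  R_stainless steel = (1/3.88 − 1/3.90)/(4πk) = 0.001322/(4π·16.2) = 6.492×10^-6 K/W
  R_aerogel blanket = (1/3.90 − 1/4.37)/(4πk) = 0.02758/(4π·0.0143) = 0.1535 K/W
  R_expanded polystyrene = (1/4.37 − 1/4.89)/(4πk) = 0.02433/(4π·0.0331) = 0.05850 K/W
ΣR = 6.492×10^-6 + 0.1535 + 0.05850 = 0.2120 K/W
Q = ΔT/ΣR = (313.3 K − 279.57 K)/0.2120 = 159.1 W
From the inner boundary to the aerogel blanket/expanded polystyrene interface, ΣR_partial = 0.1535 K/W.
T_interface = T_in − Q·ΣR_partial = 313.3 K − (159.1)(0.1535) = 288.9 K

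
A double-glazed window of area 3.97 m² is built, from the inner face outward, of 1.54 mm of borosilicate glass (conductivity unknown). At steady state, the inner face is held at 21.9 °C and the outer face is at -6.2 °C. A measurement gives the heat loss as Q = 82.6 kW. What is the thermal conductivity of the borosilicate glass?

ΣR = ΔT/Q = |21.9 − -6.2|/82600 = 3.402×10^-4 K/W
L/(kA) = 3.402×10^-4 ⇒ k = 0.00154/(3.402×10^-4·3.97) = 1.14 W/m·K

k = 1.14 W/m·K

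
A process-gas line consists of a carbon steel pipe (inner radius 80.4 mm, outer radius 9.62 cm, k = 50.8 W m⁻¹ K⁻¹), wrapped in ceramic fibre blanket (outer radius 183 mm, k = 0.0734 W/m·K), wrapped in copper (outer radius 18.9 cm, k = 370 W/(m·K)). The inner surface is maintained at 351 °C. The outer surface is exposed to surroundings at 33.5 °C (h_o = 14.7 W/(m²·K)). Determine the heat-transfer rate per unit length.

Treat each layer as a resistance in series:
  R'_carbon steel = ln(0.0962/0.0804)/(2πk) = 0.1794/(2π·50.8) = 5.621×10^-4 m·K/W
  R'_ceramic fibre blanket = ln(0.183/0.0962)/(2πk) = 0.6431/(2π·0.0734) = 1.394 m·K/W
  R'_copper = ln(0.189/0.183)/(2πk) = 0.03226/(2π·370) = 1.388×10^-5 m·K/W
  R'_conv,out = 1/(2πr h) = 1/(2π·0.189·14.7) = 0.05729 m·K/W
ΣR = 5.621×10^-4 + 1.394 + 1.388×10^-5 + 0.05729 = 1.452 m·K/W
Q' = ΔT/ΣR = (351 °C − 33.5 °C)/1.452 = 219 W/m

Q' = 219 W/m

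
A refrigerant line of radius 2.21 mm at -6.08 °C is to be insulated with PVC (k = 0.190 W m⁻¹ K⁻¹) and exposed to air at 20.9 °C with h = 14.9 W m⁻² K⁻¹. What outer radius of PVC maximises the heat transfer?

r_cr = 1.28 cm

For a cylinder, r_cr = k_ins/h = 0.190/14.9 = 0.0128 m = 1.28 cm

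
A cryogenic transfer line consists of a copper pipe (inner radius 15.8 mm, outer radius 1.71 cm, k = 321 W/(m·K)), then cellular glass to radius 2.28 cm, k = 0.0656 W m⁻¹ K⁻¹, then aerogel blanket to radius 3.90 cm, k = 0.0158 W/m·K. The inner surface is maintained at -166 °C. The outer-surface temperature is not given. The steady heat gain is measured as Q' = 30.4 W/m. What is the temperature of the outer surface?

Series resistances:
  R'_copper = ln(0.0171/0.0158)/(2πk) = 0.07907/(2π·321) = 3.920×10^-5 m·K/W
  R'_cellular glass = ln(0.0228/0.0171)/(2πk) = 0.2877/(2π·0.0656) = 0.6980 m·K/W
  R'_aerogel blanket = ln(0.0390/0.0228)/(2πk) = 0.5368/(2π·0.0158) = 5.407 m·K/W
ΣR = 6.105 m·K/W
ΔT = Q'·ΣR = 30.4 × 6.105 = 185.6 K
Heat flows inward, so T_out = T_in + ΔT = -166 + 185.6 = 19.6 °C

T_out = 19.6 °C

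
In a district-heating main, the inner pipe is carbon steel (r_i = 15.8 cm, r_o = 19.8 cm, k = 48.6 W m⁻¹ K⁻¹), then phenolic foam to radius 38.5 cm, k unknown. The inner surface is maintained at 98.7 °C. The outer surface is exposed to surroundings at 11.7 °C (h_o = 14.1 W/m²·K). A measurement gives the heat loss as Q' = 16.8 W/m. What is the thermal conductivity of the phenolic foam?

k = 0.0206 W/m·K

ΣR = ΔT/Q' = |98.7 − 11.7|/16.8 = 5.179 m·K/W
Known resistances:
  R'_carbon steel = ln(0.198/0.158)/(2πk) = 0.2257/(2π·48.6) = 7.390×10^-4 m·K/W
  R'_conv,out = 1/(2πr h) = 1/(2π·0.385·14.1) = 0.02932 m·K/W
R_phenolic foam = ΣR − ΣR_known = 5.179 − 0.03006 = 5.149 m·K/W
ln(r₂/r₁)/(2πk) = 5.149 ⇒ k = 0.6650/(2π·5.149) = 0.0206 W/m·K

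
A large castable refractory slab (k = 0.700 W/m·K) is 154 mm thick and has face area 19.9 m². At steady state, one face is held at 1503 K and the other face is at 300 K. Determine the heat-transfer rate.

Q = 1.09×10^5 W

Q = kA·ΔT/L = 0.700 × 19.9 × |1503 K − 300 K| / 0.154 = 1.09×10^5 W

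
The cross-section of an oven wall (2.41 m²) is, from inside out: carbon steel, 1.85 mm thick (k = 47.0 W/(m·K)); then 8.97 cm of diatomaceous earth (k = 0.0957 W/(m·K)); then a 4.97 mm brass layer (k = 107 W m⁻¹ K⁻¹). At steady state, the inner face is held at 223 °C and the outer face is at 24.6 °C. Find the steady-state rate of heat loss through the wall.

Treat each layer as a resistance in series:
  R_carbon steel = L/(kA) = 0.00185/(47.0·2.41) = 1.633×10^-5 K/W
  R_diatomaceous earth = L/(kA) = 0.0897/(0.0957·2.41) = 0.3889 K/W
  R_brass = L/(kA) = 0.00497/(107·2.41) = 1.927×10^-5 K/W
ΣR = 1.633×10^-5 + 0.3889 + 1.927×10^-5 = 0.3889 K/W
Q = ΔT/ΣR = (223 °C − 24.6 °C)/0.3889 = 510 W

Q = 510 W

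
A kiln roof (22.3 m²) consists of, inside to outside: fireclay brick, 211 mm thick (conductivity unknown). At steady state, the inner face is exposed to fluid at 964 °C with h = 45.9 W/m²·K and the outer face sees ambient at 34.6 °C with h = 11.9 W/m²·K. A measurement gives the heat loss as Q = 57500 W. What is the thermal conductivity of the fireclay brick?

ΣR = ΔT/Q = |964 − 34.6|/57500 = 0.01616 K/W
Known resistances:
  R_conv,in = 1/(hA) = 1/(45.9·22.3) = 9.770×10^-4 K/W
  R_conv,out = 1/(hA) = 1/(11.9·22.3) = 0.003768 K/W
R_fireclay brick = ΣR − ΣR_known = 0.01616 − 0.004745 = 0.01142 K/W
L/(kA) = 0.01142 ⇒ k = 0.211/(0.01142·22.3) = 0.829 W/m·K

k = 0.829 W/m·K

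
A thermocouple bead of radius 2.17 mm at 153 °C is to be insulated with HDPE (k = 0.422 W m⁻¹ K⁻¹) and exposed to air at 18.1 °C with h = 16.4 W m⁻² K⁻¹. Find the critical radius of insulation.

For a sphere, r_cr = 2k_ins/h = 2·0.422/16.4 = 0.0515 m = 5.15 cm

r_cr = 5.15 cm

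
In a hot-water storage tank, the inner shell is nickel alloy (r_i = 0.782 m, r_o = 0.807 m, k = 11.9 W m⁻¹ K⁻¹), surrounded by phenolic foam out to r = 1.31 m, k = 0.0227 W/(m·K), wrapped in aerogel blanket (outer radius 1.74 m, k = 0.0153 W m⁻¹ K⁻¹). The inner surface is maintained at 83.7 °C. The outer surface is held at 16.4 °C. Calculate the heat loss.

Series thermal resistances, inner to outer:
  R_nickel alloy = (1/0.782 − 1/0.807)/(4πk) = 0.03962/(4π·11.9) = 2.649×10^-4 K/W
  R_phenolic foam = (1/0.807 − 1/1.31)/(4πk) = 0.4758/(4π·0.0227) = 1.668 K/W
  R_aerogel blanket = (1/1.31 − 1/1.74)/(4πk) = 0.1886/(4π·0.0153) = 0.9812 K/W
ΣR = 2.649×10^-4 + 1.668 + 0.9812 = 2.649 K/W
Q = ΔT/ΣR = (83.7 °C − 16.4 °C)/2.649 = 25.4 W

Q = 25.4 W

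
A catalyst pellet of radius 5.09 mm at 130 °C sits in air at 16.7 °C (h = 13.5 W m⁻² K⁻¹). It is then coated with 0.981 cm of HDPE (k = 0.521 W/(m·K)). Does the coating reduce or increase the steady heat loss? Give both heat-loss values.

increases: 0.498 → 2.45 W

Critical radius for a sphere: r_cr = 2k/h = 0.0772 m = 7.72 cm.
Outer radius after coating: r₂ = 0.00509 + 0.00981 = 0.01490 m.
Since r₁ < r_cr and r₂ ≤ r_cr, the coating moves toward the maximum at r_cr — heat loss rises.
Bare: R = 1/(4πr₁²h) = 227.5 K/W; Q = 113.3/227.5 = 0.498 W.
Coated: R = R_cond + R_conv = 46.31 K/W; Q = 113.3/46.31 = 2.45 W.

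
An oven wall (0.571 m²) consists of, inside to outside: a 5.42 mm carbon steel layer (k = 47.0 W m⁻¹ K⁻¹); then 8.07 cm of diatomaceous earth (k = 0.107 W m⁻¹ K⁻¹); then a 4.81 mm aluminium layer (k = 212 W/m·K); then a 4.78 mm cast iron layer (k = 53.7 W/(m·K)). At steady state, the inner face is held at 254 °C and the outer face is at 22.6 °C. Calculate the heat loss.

Treat each layer as a resistance in series:
  R_carbon steel = L/(kA) = 0.00542/(47.0·0.571) = 2.020×10^-4 K/W
  R_diatomaceous earth = L/(kA) = 0.0807/(0.107·0.571) = 1.321 K/W
  R_aluminium = L/(kA) = 0.00481/(212·0.571) = 3.973×10^-5 K/W
  R_cast iron = L/(kA) = 0.00478/(53.7·0.571) = 1.559×10^-4 K/W
ΣR = 2.020×10^-4 + 1.321 + 3.973×10^-5 + 1.559×10^-4 = 1.321 K/W
Q = ΔT/ΣR = (254 °C − 22.6 °C)/1.321 = 175 W

Q = 175 W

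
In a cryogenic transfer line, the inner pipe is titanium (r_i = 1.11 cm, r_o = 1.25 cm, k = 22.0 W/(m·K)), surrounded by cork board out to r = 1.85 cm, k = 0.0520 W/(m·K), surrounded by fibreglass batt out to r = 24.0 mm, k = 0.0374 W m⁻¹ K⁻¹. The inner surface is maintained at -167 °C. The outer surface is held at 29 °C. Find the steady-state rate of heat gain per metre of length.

Resistance network (inner→outer):
  R'_titanium = ln(0.0125/0.0111)/(2πk) = 0.1188/(2π·22.0) = 8.593×10^-4 m·K/W
  R'_cork board = ln(0.0185/0.0125)/(2πk) = 0.3920/(2π·0.0520) = 1.200 m·K/W
  R'_fibreglass batt = ln(0.0240/0.0185)/(2πk) = 0.2603/(2π·0.0374) = 1.108 m·K/W
ΣR = 8.593×10^-4 + 1.200 + 1.108 = 2.309 m·K/W
Q' = ΔT/ΣR = (-167 °C − 29 °C)/2.309 = -84.9 W/m
(Negative Q' ⇒ heat flows inward; heat gain = 84.9 W/m.)

Q' = 84.9 W/m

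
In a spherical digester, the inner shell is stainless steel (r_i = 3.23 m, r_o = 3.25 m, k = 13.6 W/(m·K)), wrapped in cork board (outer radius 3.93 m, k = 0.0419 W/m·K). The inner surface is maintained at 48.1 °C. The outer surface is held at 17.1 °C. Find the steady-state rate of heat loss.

Q = 307 W

Treat each layer as a resistance in series:
  R_stainless steel = (1/3.23 − 1/3.25)/(4πk) = 0.001905/(4π·13.6) = 1.115×10^-5 K/W
  R_cork board = (1/3.25 − 1/3.93)/(4πk) = 0.05324/(4π·0.0419) = 0.1011 K/W
ΣR = 1.115×10^-5 + 0.1011 = 0.1011 K/W
Q = ΔT/ΣR = (48.1 °C − 17.1 °C)/0.1011 = 307 W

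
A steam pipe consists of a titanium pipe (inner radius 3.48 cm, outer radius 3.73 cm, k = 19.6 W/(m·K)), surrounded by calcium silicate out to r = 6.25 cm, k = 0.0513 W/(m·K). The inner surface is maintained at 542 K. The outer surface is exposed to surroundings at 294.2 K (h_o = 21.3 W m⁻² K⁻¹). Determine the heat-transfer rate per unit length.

Resistance network (inner→outer):
  R'_titanium = ln(0.0373/0.0348)/(2πk) = 0.06938/(2π·19.6) = 5.633×10^-4 m·K/W
  R'_calcium silicate = ln(0.0625/0.0373)/(2πk) = 0.5162/(2π·0.0513) = 1.601 m·K/W
  R'_conv,out = 1/(2πr h) = 1/(2π·0.0625·21.3) = 0.1196 m·K/W
ΣR = 5.633×10^-4 + 1.601 + 0.1196 = 1.721 m·K/W
Q' = ΔT/ΣR = (542 K − 294.2 K)/1.721 = 144 W/m

Q' = 144 W/m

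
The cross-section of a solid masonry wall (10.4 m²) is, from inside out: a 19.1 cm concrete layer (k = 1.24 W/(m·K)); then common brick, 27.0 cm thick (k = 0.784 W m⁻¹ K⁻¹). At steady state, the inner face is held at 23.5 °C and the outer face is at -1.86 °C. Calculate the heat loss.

Resistance network (inner→outer):
  R_concrete = L/(kA) = 0.191/(1.24·10.4) = 0.01481 K/W
  R_common brick = L/(kA) = 0.270/(0.784·10.4) = 0.03311 K/W
ΣR = 0.01481 + 0.03311 = 0.04792 K/W
Q = ΔT/ΣR = (23.5 °C − -1.86 °C)/0.04792 = 529 W

Q = 529 W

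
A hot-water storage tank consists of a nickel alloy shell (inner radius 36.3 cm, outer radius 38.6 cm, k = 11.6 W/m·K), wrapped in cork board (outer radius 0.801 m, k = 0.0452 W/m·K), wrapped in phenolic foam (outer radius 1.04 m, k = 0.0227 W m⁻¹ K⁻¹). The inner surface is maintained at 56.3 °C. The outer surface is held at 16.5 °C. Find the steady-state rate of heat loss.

Treat each layer as a resistance in series:
  R_nickel alloy = (1/0.363 − 1/0.386)/(4πk) = 0.1641/(4π·11.6) = 0.001126 K/W
  R_cork board = (1/0.386 − 1/0.801)/(4πk) = 1.342/(4π·0.0452) = 2.363 K/W
  R_phenolic foam = (1/0.801 − 1/1.04)/(4πk) = 0.2869/(4π·0.0227) = 1.006 K/W
ΣR = 0.001126 + 2.363 + 1.006 = 3.370 K/W
Q = ΔT/ΣR = (56.3 °C − 16.5 °C)/3.370 = 11.8 W

Q = 11.8 W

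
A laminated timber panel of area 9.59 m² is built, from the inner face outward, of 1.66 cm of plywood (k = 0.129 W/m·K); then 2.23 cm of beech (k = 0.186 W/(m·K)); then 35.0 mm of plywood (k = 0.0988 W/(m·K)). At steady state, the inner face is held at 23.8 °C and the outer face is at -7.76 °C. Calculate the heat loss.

Q = 502 W

Treat each layer as a resistance in series:
  R_plywood = L/(kA) = 0.0166/(0.129·9.59) = 0.01342 K/W
  R_beech = L/(kA) = 0.0223/(0.186·9.59) = 0.01250 K/W
  R_plywood = L/(kA) = 0.0350/(0.0988·9.59) = 0.03694 K/W
ΣR = 0.01342 + 0.01250 + 0.03694 = 0.06286 K/W
Q = ΔT/ΣR = (23.8 °C − -7.76 °C)/0.06286 = 502 W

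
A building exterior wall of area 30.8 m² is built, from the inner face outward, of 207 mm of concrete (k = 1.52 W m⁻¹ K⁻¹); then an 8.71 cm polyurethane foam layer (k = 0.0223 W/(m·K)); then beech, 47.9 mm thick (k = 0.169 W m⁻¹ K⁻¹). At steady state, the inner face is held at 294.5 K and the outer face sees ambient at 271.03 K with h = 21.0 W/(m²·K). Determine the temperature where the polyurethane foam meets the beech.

T = 272.81 K

Series thermal resistances, inner to outer:
  R_concrete = L/(kA) = 0.207/(1.52·30.8) = 0.004422 K/W
  R_polyurethane foam = L/(kA) = 0.0871/(0.0223·30.8) = 0.1268 K/W
  R_beech = L/(kA) = 0.0479/(0.169·30.8) = 0.009202 K/W
  R_conv,out = 1/(hA) = 1/(21.0·30.8) = 0.001546 K/W
ΣR = 0.004422 + 0.1268 + 0.009202 + 0.001546 = 0.1420 K/W
Q = ΔT/ΣR = (294.5 K − 271.03 K)/0.1420 = 165.3 W
From the inner boundary to the polyurethane foam/beech interface, ΣR_partial = 0.1312 K/W.
T_interface = T_in − Q·ΣR_partial = 294.5 K − (165.3)(0.1312) = 272.81 K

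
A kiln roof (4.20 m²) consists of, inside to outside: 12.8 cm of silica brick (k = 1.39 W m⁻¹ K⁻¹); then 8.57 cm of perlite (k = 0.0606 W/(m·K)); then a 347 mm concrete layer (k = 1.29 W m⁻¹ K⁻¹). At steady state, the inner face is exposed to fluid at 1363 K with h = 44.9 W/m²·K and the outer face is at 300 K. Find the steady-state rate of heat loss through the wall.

Series thermal resistances, inner to outer:
  R_conv,in = 1/(hA) = 1/(44.9·4.20) = 0.005303 K/W
  R_silica brick = L/(kA) = 0.128/(1.39·4.20) = 0.02193 K/W
  R_perlite = L/(kA) = 0.0857/(0.0606·4.20) = 0.3367 K/W
  R_concrete = L/(kA) = 0.347/(1.29·4.20) = 0.06405 K/W
ΣR = 0.005303 + 0.02193 + 0.3367 + 0.06405 = 0.4280 K/W
Q = ΔT/ΣR = (1363 K − 300 K)/0.4280 = 2480 W

Q = 2.48 kW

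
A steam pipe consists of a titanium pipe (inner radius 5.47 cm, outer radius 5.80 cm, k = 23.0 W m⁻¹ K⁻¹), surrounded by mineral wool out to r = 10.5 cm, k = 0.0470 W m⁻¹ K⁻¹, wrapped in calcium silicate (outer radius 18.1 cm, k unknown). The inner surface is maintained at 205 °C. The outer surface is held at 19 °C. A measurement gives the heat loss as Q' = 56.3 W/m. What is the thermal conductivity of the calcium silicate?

k = 0.0670 W/m·K

ΣR = ΔT/Q' = |205 − 19|/56.3 = 3.304 m·K/W
Known resistances:
  R'_titanium = ln(0.0580/0.0547)/(2πk) = 0.05858/(2π·23.0) = 4.054×10^-4 m·K/W
  R'_mineral wool = ln(0.105/0.0580)/(2πk) = 0.5935/(2π·0.0470) = 2.010 m·K/W
R_calcium silicate = ΣR − ΣR_known = 3.304 − 2.010 = 1.294 m·K/W
ln(r₂/r₁)/(2πk) = 1.294 ⇒ k = 0.5445/(2π·1.294) = 0.0670 W/m·K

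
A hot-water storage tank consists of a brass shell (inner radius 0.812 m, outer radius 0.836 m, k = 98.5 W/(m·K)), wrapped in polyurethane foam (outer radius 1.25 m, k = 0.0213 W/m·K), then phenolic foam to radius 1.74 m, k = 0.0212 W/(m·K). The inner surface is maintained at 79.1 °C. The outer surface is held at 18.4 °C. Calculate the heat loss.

Treat each layer as a resistance in series:
  R_brass = (1/0.812 − 1/0.836)/(4πk) = 0.03535/(4π·98.5) = 2.856×10^-5 K/W
  R_polyurethane foam = (1/0.836 − 1/1.25)/(4πk) = 0.3962/(4π·0.0213) = 1.480 K/W
  R_phenolic foam = (1/1.25 − 1/1.74)/(4πk) = 0.2253/(4π·0.0212) = 0.8457 K/W
ΣR = 2.856×10^-5 + 1.480 + 0.8457 = 2.326 K/W
Q = ΔT/ΣR = (79.1 °C − 18.4 °C)/2.326 = 26.1 W

Q = 26.1 W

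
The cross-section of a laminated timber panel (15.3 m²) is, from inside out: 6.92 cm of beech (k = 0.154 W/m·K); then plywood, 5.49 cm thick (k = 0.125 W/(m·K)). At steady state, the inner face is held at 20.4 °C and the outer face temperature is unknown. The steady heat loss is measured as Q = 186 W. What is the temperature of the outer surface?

T_out = 9.60 °C

Series resistances:
  R_beech = L/(kA) = 0.0692/(0.154·15.3) = 0.02937 K/W
  R_plywood = L/(kA) = 0.0549/(0.125·15.3) = 0.02871 K/W
ΣR = 0.05808 K/W
ΔT = Q·ΣR = 186 × 0.05808 = 10.80 K
Heat flows outward, so T_out = T_in − ΔT = 20.4 − 10.80 = 9.60 °C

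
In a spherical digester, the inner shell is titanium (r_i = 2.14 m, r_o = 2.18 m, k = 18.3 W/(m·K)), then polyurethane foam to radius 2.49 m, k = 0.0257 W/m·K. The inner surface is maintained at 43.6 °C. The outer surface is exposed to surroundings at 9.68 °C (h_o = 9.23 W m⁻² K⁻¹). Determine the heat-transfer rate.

Q = 190 W

Series thermal resistances, inner to outer:
  R_titanium = (1/2.14 − 1/2.18)/(4πk) = 0.008574/(4π·18.3) = 3.728×10^-5 K/W
  R_polyurethane foam = (1/2.18 − 1/2.49)/(4πk) = 0.05711/(4π·0.0257) = 0.1768 K/W
  R_conv,out = 1/(4πr²h) = 1/(4π·2.49²·9.23) = 0.001391 K/W
ΣR = 3.728×10^-5 + 0.1768 + 0.001391 = 0.1782 K/W
Q = ΔT/ΣR = (43.6 °C − 9.68 °C)/0.1782 = 190 W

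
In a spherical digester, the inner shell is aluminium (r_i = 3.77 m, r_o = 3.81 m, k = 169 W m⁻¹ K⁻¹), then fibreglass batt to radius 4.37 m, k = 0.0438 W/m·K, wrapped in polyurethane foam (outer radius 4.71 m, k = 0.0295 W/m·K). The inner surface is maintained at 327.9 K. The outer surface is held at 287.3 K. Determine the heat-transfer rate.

Resistance network (inner→outer):
  R_aluminium = (1/3.77 − 1/3.81)/(4πk) = 0.002785/(4π·169) = 1.311×10^-6 K/W
  R_fibreglass batt = (1/3.81 − 1/4.37)/(4πk) = 0.03363/(4π·0.0438) = 0.06111 K/W
  R_polyurethane foam = (1/4.37 − 1/4.71)/(4πk) = 0.01652/(4π·0.0295) = 0.04456 K/W
ΣR = 1.311×10^-6 + 0.06111 + 0.04456 = 0.1057 K/W
Q = ΔT/ΣR = (327.9 K − 287.3 K)/0.1057 = 384 W

Q = 384 W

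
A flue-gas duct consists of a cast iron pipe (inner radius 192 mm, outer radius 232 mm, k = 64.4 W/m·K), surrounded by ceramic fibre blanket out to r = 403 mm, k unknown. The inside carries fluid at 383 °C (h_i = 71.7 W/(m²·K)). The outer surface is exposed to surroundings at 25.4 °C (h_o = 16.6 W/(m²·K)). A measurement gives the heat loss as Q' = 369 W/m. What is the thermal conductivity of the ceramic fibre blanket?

k = 0.0942 W/m·K

ΣR = ΔT/Q' = |383 − 25.4|/369 = 0.9691 m·K/W
Known resistances:
  R'_conv,in = 1/(2πr h) = 1/(2π·0.192·71.7) = 0.01156 m·K/W
  R'_cast iron = ln(0.232/0.192)/(2πk) = 0.1892/(2π·64.4) = 4.677×10^-4 m·K/W
  R'_conv,out = 1/(2πr h) = 1/(2π·0.403·16.6) = 0.02379 m·K/W
R_ceramic fibre blanket = ΣR − ΣR_known = 0.9691 − 0.03582 = 0.9333 m·K/W
ln(r₂/r₁)/(2πk) = 0.9333 ⇒ k = 0.5522/(2π·0.9333) = 0.0942 W/m·K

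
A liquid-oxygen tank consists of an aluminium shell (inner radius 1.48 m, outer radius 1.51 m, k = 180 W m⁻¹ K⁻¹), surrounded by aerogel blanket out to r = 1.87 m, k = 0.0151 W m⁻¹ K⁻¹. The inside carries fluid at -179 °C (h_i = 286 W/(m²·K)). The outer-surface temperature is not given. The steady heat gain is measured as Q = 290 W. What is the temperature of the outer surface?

Series resistances:
  R_conv,in = 1/(4πr²h) = 1/(4π·1.48²·286) = 1.270×10^-4 K/W
  R_aluminium = (1/1.48 − 1/1.51)/(4πk) = 0.01342/(4π·180) = 5.935×10^-6 K/W
  R_aerogel blanket = (1/1.51 − 1/1.87)/(4πk) = 0.1275/(4π·0.0151) = 0.6719 K/W
ΣR = 0.6720 K/W
ΔT = Q·ΣR = 290 × 0.6720 = 194.9 K
Heat flows inward, so T_out = T_in + ΔT = -179 + 194.9 = 15.9 °C

T_out = 15.9 °C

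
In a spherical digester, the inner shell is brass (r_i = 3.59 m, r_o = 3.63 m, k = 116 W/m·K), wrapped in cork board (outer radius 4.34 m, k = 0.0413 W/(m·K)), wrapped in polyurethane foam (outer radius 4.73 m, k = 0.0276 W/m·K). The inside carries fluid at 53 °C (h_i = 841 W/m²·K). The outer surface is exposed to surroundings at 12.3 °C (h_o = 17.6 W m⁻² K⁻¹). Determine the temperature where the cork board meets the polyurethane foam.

Series thermal resistances, inner to outer:
  R_conv,in = 1/(4πr²h) = 1/(4π·3.59²·841) = 7.342×10^-6 K/W
  R_brass = (1/3.59 − 1/3.63)/(4πk) = 0.003069/(4π·116) = 2.106×10^-6 K/W
  R_cork board = (1/3.63 − 1/4.34)/(4πk) = 0.04507/(4π·0.0413) = 0.08684 K/W
  R_polyurethane foam = (1/4.34 − 1/4.73)/(4πk) = 0.01900/(4π·0.0276) = 0.05478 K/W
  R_conv,out = 1/(4πr²h) = 1/(4π·4.73²·17.6) = 2.021×10^-4 K/W
ΣR = 7.342×10^-6 + 2.106×10^-6 + 0.08684 + 0.05478 + 2.021×10^-4 = 0.1418 K/W
Q = ΔT/ΣR = (53 °C − 12.3 °C)/0.1418 = 287.0 W
From the inner boundary to the cork board/polyurethane foam interface, ΣR_partial = 0.08685 K/W.
T_interface = T_in − Q·ΣR_partial = 53 °C − (287.0)(0.08685) = 28.1 °C

T = 28.1 °C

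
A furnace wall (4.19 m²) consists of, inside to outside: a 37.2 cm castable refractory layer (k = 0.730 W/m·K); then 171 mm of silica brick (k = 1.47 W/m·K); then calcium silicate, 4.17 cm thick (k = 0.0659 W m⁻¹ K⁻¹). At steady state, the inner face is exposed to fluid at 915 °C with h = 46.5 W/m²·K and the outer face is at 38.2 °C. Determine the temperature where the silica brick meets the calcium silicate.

Series thermal resistances, inner to outer:
  R_conv,in = 1/(hA) = 1/(46.5·4.19) = 0.005133 K/W
  R_castable refractory = L/(kA) = 0.372/(0.730·4.19) = 0.1216 K/W
  R_silica brick = L/(kA) = 0.171/(1.47·4.19) = 0.02776 K/W
  R_calcium silicate = L/(kA) = 0.0417/(0.0659·4.19) = 0.1510 K/W
ΣR = 0.005133 + 0.1216 + 0.02776 + 0.1510 = 0.3055 K/W
Q = ΔT/ΣR = (915 °C − 38.2 °C)/0.3055 = 2870 W
From the inner boundary to the silica brick/calcium silicate interface, ΣR_partial = 0.1545 K/W.
T_interface = T_in − Q·ΣR_partial = 915 °C − (2870)(0.1545) = 472 °C

T = 472 °C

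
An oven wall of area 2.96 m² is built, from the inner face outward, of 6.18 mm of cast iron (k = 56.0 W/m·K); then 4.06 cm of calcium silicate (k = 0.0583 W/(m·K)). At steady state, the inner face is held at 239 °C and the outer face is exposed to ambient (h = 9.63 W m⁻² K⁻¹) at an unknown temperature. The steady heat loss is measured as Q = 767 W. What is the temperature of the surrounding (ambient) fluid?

T_out = 31.6 °C

Series resistances:
  R_cast iron = L/(kA) = 0.00618/(56.0·2.96) = 3.728×10^-5 K/W
  R_calcium silicate = L/(kA) = 0.0406/(0.0583·2.96) = 0.2353 K/W
  R_conv,out = 1/(hA) = 1/(9.63·2.96) = 0.03508 K/W
ΣR = 0.2704 K/W
ΔT = Q·ΣR = 767 × 0.2704 = 207.4 K
Heat flows outward, so T_out = T_in − ΔT = 239 − 207.4 = 31.6 °C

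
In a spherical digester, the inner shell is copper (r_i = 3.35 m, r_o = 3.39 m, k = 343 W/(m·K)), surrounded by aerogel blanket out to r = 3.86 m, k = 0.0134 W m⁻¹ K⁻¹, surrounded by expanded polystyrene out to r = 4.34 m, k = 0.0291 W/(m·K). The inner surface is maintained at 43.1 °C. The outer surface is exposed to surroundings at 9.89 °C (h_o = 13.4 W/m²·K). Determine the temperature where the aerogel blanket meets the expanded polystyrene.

T = 18.8 °C

Series thermal resistances, inner to outer:
  R_copper = (1/3.35 − 1/3.39)/(4πk) = 0.003522/(4π·343) = 8.172×10^-7 K/W
  R_aerogel blanket = (1/3.39 − 1/3.86)/(4πk) = 0.03592/(4π·0.0134) = 0.2133 K/W
  R_expanded polystyrene = (1/3.86 − 1/4.34)/(4πk) = 0.02865/(4π·0.0291) = 0.07835 K/W
  R_conv,out = 1/(4πr²h) = 1/(4π·4.34²·13.4) = 3.153×10^-4 K/W
ΣR = 8.172×10^-7 + 0.2133 + 0.07835 + 3.153×10^-4 = 0.2920 K/W
Q = ΔT/ΣR = (43.1 °C − 9.89 °C)/0.2920 = 113.7 W
From the inner boundary to the aerogel blanket/expanded polystyrene interface, ΣR_partial = 0.2133 K/W.
T_interface = T_in − Q·ΣR_partial = 43.1 °C − (113.7)(0.2133) = 18.8 °C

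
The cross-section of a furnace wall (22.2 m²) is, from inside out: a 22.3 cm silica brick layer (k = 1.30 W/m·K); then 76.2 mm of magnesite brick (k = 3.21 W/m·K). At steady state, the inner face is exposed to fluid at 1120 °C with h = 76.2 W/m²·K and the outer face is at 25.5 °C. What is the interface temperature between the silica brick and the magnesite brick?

T = 150 °C

Treat each layer as a resistance in series:
  R_conv,in = 1/(hA) = 1/(76.2·22.2) = 5.911×10^-4 K/W
  R_silica brick = L/(kA) = 0.223/(1.30·22.2) = 0.007727 K/W
  R_magnesite brick = L/(kA) = 0.0762/(3.21·22.2) = 0.001069 K/W
ΣR = 5.911×10^-4 + 0.007727 + 0.001069 = 0.009387 K/W
Q = ΔT/ΣR = (1120 °C − 25.5 °C)/0.009387 = 1.166×10^5 W
From the inner boundary to the silica brick/magnesite brick interface, ΣR_partial = 0.008318 K/W.
T_interface = T_in − Q·ΣR_partial = 1120 °C − (1.166×10^5)(0.008318) = 150 °C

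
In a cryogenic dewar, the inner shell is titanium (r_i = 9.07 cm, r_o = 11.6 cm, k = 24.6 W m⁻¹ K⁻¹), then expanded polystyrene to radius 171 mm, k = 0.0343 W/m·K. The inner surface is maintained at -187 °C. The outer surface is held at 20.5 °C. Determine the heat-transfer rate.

Q = 32.2 W

Treat each layer as a resistance in series:
  R_titanium = (1/0.0907 − 1/0.116)/(4πk) = 2.405/(4π·24.6) = 0.007779 K/W
  R_expanded polystyrene = (1/0.116 − 1/0.171)/(4πk) = 2.773/(4π·0.0343) = 6.433 K/W
ΣR = 0.007779 + 6.433 = 6.441 K/W
Q = ΔT/ΣR = (-187 °C − 20.5 °C)/6.441 = -32.2 W
(Negative Q ⇒ heat flows inward; heat gain = 32.2 W.)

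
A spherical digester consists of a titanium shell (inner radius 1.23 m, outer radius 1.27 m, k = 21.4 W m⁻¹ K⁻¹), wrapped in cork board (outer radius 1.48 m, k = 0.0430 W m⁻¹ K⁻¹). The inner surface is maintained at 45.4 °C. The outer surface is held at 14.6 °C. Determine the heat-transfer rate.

Series thermal resistances, inner to outer:
  R_titanium = (1/1.23 − 1/1.27)/(4πk) = 0.02561/(4π·21.4) = 9.522×10^-5 K/W
  R_cork board = (1/1.27 − 1/1.48)/(4πk) = 0.1117/(4π·0.0430) = 0.2068 K/W
ΣR = 9.522×10^-5 + 0.2068 = 0.2069 K/W
Q = ΔT/ΣR = (45.4 °C − 14.6 °C)/0.2069 = 149 W

Q = 149 W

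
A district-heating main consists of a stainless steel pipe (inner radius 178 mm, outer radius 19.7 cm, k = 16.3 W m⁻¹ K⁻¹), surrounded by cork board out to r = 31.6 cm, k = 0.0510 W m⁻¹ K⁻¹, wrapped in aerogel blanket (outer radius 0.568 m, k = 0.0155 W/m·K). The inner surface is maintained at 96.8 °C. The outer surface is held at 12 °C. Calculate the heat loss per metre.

Q' = 11.3 W/m

Resistance network (inner→outer):
  R'_stainless steel = ln(0.197/0.178)/(2πk) = 0.1014/(2π·16.3) = 9.903×10^-4 m·K/W
  R'_cork board = ln(0.316/0.197)/(2πk) = 0.4725/(2π·0.0510) = 1.475 m·K/W
  R'_aerogel blanket = ln(0.568/0.316)/(2πk) = 0.5864/(2π·0.0155) = 6.021 m·K/W
ΣR = 9.903×10^-4 + 1.475 + 6.021 = 7.497 m·K/W
Q' = ΔT/ΣR = (96.8 °C − 12 °C)/7.497 = 11.3 W/m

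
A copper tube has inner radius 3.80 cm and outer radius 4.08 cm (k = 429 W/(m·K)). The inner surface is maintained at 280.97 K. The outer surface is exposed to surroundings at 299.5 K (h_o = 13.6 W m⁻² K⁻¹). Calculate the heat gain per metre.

Q' = 64.6 W/m

Treat each layer as a resistance in series:
  R'_copper = ln(0.0408/0.0380)/(2πk) = 0.07110/(2π·429) = 2.638×10^-5 m·K/W
  R'_conv,out = 1/(2πr h) = 1/(2π·0.0408·13.6) = 0.2868 m·K/W
ΣR = 2.638×10^-5 + 0.2868 = 0.2868 m·K/W
Q' = ΔT/ΣR = (280.97 K − 299.5 K)/0.2868 = -64.6 W/m
(Negative Q' ⇒ heat flows inward; heat gain = 64.6 W/m.)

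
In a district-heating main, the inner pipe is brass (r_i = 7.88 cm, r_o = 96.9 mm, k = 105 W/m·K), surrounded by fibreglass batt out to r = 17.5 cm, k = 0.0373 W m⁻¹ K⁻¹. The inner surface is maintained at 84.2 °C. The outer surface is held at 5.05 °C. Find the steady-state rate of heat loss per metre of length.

Series thermal resistances, inner to outer:
  R'_brass = ln(0.0969/0.0788)/(2πk) = 0.2068/(2π·105) = 3.134×10^-4 m·K/W
  R'_fibreglass batt = ln(0.175/0.0969)/(2πk) = 0.5911/(2π·0.0373) = 2.522 m·K/W
ΣR = 3.134×10^-4 + 2.522 = 2.522 m·K/W
Q' = ΔT/ΣR = (84.2 °C − 5.05 °C)/2.522 = 31.4 W/m

Q' = 31.4 W/m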